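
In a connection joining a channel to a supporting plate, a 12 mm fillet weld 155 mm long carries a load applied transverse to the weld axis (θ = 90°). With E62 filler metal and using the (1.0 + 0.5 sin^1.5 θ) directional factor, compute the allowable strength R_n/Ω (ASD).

E62XX → F_EXX = 620 MPa.
t_e = 0.707 × 12 = 8.484 mm; A_we = 8.484 × 155 = 1315 mm².
Directional factor: 1.0 + 0.5 sin^1.5(90°) = 1.5.
F_nw = 0.6 × 620 × 1.5 = 558 MPa.
R_n/Ω = (558 × 1315) / 2.0 × 10⁻³ = 366.9 kN.

R_n/Ω ≈ 367 kN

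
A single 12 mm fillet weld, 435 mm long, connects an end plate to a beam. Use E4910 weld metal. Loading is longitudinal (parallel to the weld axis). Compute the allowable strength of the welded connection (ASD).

R_n/Ω ≈ 543 kN

E49XX → F_EXX = 490 MPa.
Effective throat t_e = 0.707 × 12 = 8.484 mm.
Total length L = 435 mm; A_we = 8.484 × 435 = 3691 mm².
F_nw = 0.6 F_EXX = 0.6 × 490 = 294 MPa.
R_n = 294 × 3691 × 10⁻³ = 1085 kN; R_n/Ω = 1085/2.0 = 542.5 kN.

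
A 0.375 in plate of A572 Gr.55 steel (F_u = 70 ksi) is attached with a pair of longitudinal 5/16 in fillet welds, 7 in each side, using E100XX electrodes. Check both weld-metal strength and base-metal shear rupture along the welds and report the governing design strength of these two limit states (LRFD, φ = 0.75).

E100XX → F_EXX = 100 ksi.
t_e = 0.707 × 0.3125 = 0.2209 in; L = 14 in.
Weld metal: φR_n = 0.75 × 0.6 × 100 × 0.2209 × 14 = 139.2 kips.
Base metal (shear rupture): φR_n = 0.75 × 0.6 × 70 × 0.375 × 14 = 165.4 kips.
Governing: weld metal.

φR_n ≈ 139 kips (weld metal governs)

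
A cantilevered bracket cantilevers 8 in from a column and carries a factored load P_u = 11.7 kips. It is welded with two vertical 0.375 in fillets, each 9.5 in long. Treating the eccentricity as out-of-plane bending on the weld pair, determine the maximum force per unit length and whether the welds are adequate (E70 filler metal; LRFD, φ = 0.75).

E70XX → F_EXX = 70 ksi.
L_w = 2 × 9.5 = 19 in; section modulus (unit throat) S = 2 × L²/6 = 30.08 in².
Direct shear f_v = P/L_w = 11.7/19 = 0.6158 kip/in.
Moment M = P × e = 11.7 × 8 = 93.6 kip·in; bending f_b = M/S = 3.111 kip/in.
f_max = √(f_v² + f_b²) = √(0.6158² + 3.111²) = 3.172 kip/in.
φr_n = 0.75 × 0.6 × 70 × (0.707 × 0.375) = 8.351 kip/in → adequate.

f_max ≈ 3.17 kip/in; adequate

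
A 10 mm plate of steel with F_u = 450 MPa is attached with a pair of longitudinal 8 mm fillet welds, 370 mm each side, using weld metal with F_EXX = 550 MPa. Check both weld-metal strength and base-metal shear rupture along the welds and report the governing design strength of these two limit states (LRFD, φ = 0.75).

φR_n ≈ 1040 kN (weld metal governs)

t_e = 0.707 × 8 = 5.656 mm; L = 740 mm.
Weld metal: φR_n = 0.75 × 0.6 × 550 × 5.656 × 740 × 10⁻³ = 1036 kN.
Base metal (shear rupture): φR_n = 0.75 × 0.6 × 450 × 10 × 740 × 10⁻³ = 1498 kN.
Governing: weld metal.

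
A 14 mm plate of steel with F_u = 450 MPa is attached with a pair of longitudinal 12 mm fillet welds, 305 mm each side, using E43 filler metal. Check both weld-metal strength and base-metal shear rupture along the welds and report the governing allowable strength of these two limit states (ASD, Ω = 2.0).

R_n/Ω ≈ 668 kN (weld metal governs)

E43XX → F_EXX = 430 MPa.
t_e = 0.707 × 12 = 8.484 mm; L = 610 mm.
Weld metal: R_n/Ω = (1/2.0) × 0.6 × 430 × 8.484 × 610 × 10⁻³ = 667.6 kN.
Base metal (shear rupture): R_n/Ω = (1/2.0) × 0.6 × 450 × 14 × 610 × 10⁻³ = 1153 kN.
Governing: weld metal.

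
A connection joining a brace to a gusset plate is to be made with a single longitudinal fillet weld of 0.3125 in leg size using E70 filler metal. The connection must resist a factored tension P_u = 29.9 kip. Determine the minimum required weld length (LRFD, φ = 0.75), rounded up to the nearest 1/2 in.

L = 4.5 in

E70XX → F_EXX = 70 ksi.
Throat t_e = 0.707 × 0.3125 = 0.2209 in.
φr_n = 0.75 × 0.6 × 70 × 0.2209 = 6.96 kip/in.
L_req = P_u / φr_n = 29.9 / 6.96 = 4.296 in total.
Round up → use L = 4.5 in.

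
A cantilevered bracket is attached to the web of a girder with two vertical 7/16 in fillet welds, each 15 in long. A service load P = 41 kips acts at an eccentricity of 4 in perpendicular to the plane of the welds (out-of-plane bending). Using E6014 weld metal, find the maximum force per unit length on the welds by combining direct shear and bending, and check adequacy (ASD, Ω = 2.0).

E60XX → F_EXX = 60 ksi.
L_w = 2 × 15 = 30 in; section modulus (unit throat) S = 2 × L²/6 = 75 in².
Direct shear f_v = P/L_w = 41/30 = 1.367 kip/in.
Moment M = P × e = 41 × 4 = 164 kip·in; bending f_b = M/S = 2.187 kip/in.
f_max = √(f_v² + f_b²) = √(1.367² + 2.187²) = 2.579 kip/in.
r_n/Ω = (1/2.0) × 0.6 × 60 × (0.707 × 0.4375) = 5.568 kip/in → adequate.

f_max ≈ 2.58 kip/in; adequate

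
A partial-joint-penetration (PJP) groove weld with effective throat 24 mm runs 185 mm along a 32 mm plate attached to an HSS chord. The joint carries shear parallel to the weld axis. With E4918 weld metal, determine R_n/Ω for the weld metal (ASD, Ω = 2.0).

E49XX → F_EXX = 490 MPa.
Effective throat (given) t_e = 24 mm.
A_we = 24 × 185 = 4440 mm².
F_nw = 0.6 F_EXX = 294 MPa.
R_n/Ω = (294 × 4440) / 2.0 × 10⁻³ = 652.7 kN.

R_n/Ω ≈ 653 kN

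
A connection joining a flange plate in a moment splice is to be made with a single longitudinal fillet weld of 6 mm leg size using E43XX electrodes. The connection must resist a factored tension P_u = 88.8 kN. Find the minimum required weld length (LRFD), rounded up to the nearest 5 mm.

E43XX → F_EXX = 430 MPa.
Throat t_e = 0.707 × 6 = 4.242 mm.
φr_n = 0.75 × 0.6 × 430 × 4.242 × 10⁻³ = 0.8208 kN/mm.
L_req = P_u / φr_n = 88.8 / 0.8208 = 108.2 mm total.
Round up → use L = 110 mm.

L = 110 mm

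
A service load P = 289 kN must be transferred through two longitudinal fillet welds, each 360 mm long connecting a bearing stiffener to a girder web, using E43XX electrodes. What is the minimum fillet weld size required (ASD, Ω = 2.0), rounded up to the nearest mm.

w = 5 mm

E43XX → F_EXX = 430 MPa.
Total weld length L = 720 mm.
Required throat t_e = P × Ω / (0.6 F_EXX × L) = 289 × 2.0 / (0.6 × 430 × 720 × 10⁻³) = 3.112 mm.
Required leg w = t_e / 0.707 = 4.401 mm → use 5 mm.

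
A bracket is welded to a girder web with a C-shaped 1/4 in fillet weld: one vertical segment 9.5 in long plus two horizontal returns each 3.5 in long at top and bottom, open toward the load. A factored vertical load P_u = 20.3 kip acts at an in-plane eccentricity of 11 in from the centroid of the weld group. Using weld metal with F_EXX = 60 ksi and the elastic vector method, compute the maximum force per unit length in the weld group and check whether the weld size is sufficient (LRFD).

Total weld length L_w = 16.5 in. Treat welds as unit-width lines.
Centroid: x̄ = 2×3.5×1.75 / 16.5 = 0.7424 in from the vertical weld.
Polar moment about centroid: J = I_x + I_y = [9.5³/12 + 2×3.5×4.75²] + [9.5×0.7424² + 2(3.5³/12 + 3.5×1.008²)] = 248.9 in³.
Direct shear f_v = P/L_w = 20.3 / 16.5 = 1.23 kip/in (vertical).
Torsion M = P·e = 20.3 × 11 = 223.3 kip·in.
Critical point at (x, y) = (2.758, 4.75) from centroid. f_tx = M·y/J = 4.262 kip/in; f_ty = M·x/J = 2.474 kip/in.
Resultant f_max = √[f_tx² + (f_v + f_ty)²] = √[4.262² + (1.23 + 2.474)²] = 5.647 kip/in.
Capacity per unit length: φr_n = 0.75 × 0.6 × 60 × (0.707 × 0.25) = 4.772 kip/in.
5.647 > 4.772 → NOT adequate.

f_max ≈ 5.65 kip/in; NOT adequate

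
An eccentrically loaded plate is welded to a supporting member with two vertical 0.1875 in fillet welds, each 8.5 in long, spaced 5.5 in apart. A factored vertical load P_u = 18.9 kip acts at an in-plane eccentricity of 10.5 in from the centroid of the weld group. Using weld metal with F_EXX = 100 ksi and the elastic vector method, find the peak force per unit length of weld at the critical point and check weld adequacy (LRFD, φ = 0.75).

f_max ≈ 5.04 kip/in; adequate

Total weld length L_w = 17 in. Treat welds as unit-width lines.
Polar moment about centroid: J = 2[d³/12 + d(b/2)²] = 2[8.5³/12 + 8.5×2.75²] = 230.9 in³.
Direct shear f_v = P/L_w = 18.9 / 17 = 1.112 kip/in (vertical).
Torsion M = P·e = 18.9 × 10.5 = 198.45 kip·in.
Critical point at (x, y) = (2.75, 4.25) from centroid. f_tx = M·y/J = 3.652 kip/in; f_ty = M·x/J = 2.363 kip/in.
Resultant f_max = √[f_tx² + (f_v + f_ty)²] = √[3.652² + (1.112 + 2.363)²] = 5.042 kip/in.
Capacity per unit length: φr_n = 0.75 × 0.6 × 100 × (0.707 × 0.1875) = 5.965 kip/in.
5.042 ≤ 5.965 → adequate.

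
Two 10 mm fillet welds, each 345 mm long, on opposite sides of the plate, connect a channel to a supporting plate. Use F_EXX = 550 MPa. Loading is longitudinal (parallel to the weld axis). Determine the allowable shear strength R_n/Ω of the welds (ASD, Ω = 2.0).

Effective throat t_e = 0.707 × 10 = 7.07 mm.
Total length L = 690 mm; A_we = 7.07 × 690 = 4878 mm².
F_nw = 0.6 F_EXX = 0.6 × 550 = 330 MPa.
R_n = 330 × 4878 × 10⁻³ = 1610 kN; R_n/Ω = 1610/2.0 = 804.9 kN.

R_n/Ω ≈ 805 kN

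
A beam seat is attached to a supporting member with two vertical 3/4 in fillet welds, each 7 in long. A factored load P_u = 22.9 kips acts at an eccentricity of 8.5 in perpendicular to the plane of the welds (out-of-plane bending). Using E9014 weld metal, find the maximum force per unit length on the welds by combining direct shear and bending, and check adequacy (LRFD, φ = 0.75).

f_max ≈ 12 kip/in; adequate

E90XX → F_EXX = 90 ksi.
L_w = 2 × 7 = 14 in; section modulus (unit throat) S = 2 × L²/6 = 16.33 in².
Direct shear f_v = P/L_w = 22.9/14 = 1.636 kip/in.
Moment M = P × e = 22.9 × 8.5 = 194.65 kip·in; bending f_b = M/S = 11.92 kip/in.
f_max = √(f_v² + f_b²) = √(1.636² + 11.92²) = 12.03 kip/in.
φr_n = 0.75 × 0.6 × 90 × (0.707 × 0.75) = 21.48 kip/in → adequate.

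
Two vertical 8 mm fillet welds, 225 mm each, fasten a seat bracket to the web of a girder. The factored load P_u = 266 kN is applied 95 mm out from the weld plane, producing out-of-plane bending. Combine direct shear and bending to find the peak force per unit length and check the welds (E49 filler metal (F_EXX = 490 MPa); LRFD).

L_w = 2 × 225 = 450 mm; section modulus (unit throat) S = 2 × L²/6 = 16880 mm².
Direct shear f_v = P/L_w = 266×10³/450 = 591.1 N/mm.
Moment M = P × e = 266×10³ × 95 = 25270000 N·mm; bending f_b = M/S = 1497 N/mm.
f_max = √(f_v² + f_b²) = √(591.1² + 1497²) = 1610 N/mm.
φr_n = 0.75 × 0.6 × 490 × (0.707 × 8) = 1247 N/mm → NOT adequate.

f_max ≈ 1610 N/mm; NOT adequate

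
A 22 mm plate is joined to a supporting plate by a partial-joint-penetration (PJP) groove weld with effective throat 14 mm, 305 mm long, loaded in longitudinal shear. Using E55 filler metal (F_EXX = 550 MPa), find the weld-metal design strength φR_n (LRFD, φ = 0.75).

Effective throat (given) t_e = 14 mm.
A_we = 14 × 305 = 4270 mm².
F_nw = 0.6 F_EXX = 330 MPa.
φR_n = 0.75 × 330 × 4270 × 10⁻³ = 1057 kN.

φR_n ≈ 1060 kN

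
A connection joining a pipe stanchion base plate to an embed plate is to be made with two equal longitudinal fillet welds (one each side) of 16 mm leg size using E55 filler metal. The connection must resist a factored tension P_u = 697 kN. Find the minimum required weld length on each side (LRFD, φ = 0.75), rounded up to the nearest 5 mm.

L = 125 mm on each side

E55XX → F_EXX = 550 MPa.
Throat t_e = 0.707 × 16 = 11.31 mm.
φr_n = 0.75 × 0.6 × 550 × 11.31 × 10⁻³ = 2.8 kN/mm.
L_req = P_u / φr_n = 697 / 2.8 = 249 mm total.
Per side: 249 / 2 = 124.5 mm.
Round up → use L = 125 mm on each side.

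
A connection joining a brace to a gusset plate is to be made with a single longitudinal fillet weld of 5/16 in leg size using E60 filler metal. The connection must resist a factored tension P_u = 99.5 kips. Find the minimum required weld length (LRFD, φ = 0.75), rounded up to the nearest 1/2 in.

L = 17 in

E60XX → F_EXX = 60 ksi.
Throat t_e = 0.707 × 0.3125 = 0.2209 in.
φr_n = 0.75 × 0.6 × 60 × 0.2209 = 5.965 kips/in.
L_req = P_u / φr_n = 99.5 / 5.965 = 16.68 in total.
Round up → use L = 17 in.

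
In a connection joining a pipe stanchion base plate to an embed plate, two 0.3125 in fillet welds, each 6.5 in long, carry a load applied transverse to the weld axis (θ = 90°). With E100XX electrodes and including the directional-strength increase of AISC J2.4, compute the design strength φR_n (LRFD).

φR_n ≈ 194 kip

E100XX → F_EXX = 100 ksi.
t_e = 0.707 × 0.3125 = 0.2209 in; A_we = 0.2209 × 13 = 2.872 in².
Directional factor: 1.0 + 0.5 sin^1.5(90°) = 1.5.
F_nw = 0.6 × 100 × 1.5 = 90 ksi.
φR_n = 0.75 × 90 × 2.872 = 193.9 kip.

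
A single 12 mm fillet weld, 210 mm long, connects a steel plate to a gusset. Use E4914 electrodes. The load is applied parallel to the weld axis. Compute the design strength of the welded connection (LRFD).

φR_n ≈ 393 kN

E49XX → F_EXX = 490 MPa.
Effective throat t_e = 0.707 × 12 = 8.484 mm.
Total length L = 210 mm; A_we = 8.484 × 210 = 1782 mm².
F_nw = 0.6 F_EXX = 0.6 × 490 = 294 MPa.
φR_n = 0.75 × 294 × 1782 × 10⁻³ = 392.9 kN.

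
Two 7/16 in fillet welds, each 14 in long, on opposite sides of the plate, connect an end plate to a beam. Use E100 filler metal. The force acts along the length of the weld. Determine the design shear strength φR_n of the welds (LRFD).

φR_n ≈ 390 kips

E100XX → F_EXX = 100 ksi.
Effective throat t_e = 0.707 × 0.4375 = 0.3093 in.
Total length L = 28 in; A_we = 0.3093 × 28 = 8.661 in².
F_nw = 0.6 F_EXX = 0.6 × 100 = 60 ksi.
φR_n = 0.75 × 60 × 8.661 = 389.7 kips.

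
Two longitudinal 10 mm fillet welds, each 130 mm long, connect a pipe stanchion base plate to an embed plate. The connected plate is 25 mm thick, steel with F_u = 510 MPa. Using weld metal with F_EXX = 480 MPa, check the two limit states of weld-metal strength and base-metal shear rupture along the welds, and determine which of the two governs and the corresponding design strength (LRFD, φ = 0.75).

t_e = 0.707 × 10 = 7.07 mm; L = 260 mm.
Weld metal: φR_n = 0.75 × 0.6 × 480 × 7.07 × 260 × 10⁻³ = 397.1 kN.
Base metal (shear rupture): φR_n = 0.75 × 0.6 × 510 × 25 × 260 × 10⁻³ = 1492 kN.
Governing: weld metal.

φR_n ≈ 397 kN (weld metal governs)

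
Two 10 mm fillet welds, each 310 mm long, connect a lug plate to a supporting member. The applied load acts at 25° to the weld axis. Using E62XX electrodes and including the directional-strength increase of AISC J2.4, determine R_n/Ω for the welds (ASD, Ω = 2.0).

E62XX → F_EXX = 620 MPa.
t_e = 0.707 × 10 = 7.07 mm; A_we = 7.07 × 620 = 4383 mm².
Directional factor: 1.0 + 0.5 sin^1.5(25°) = 1.137.
F_nw = 0.6 × 620 × 1.137 = 423.1 MPa.
R_n/Ω = (423.1 × 4383) / 2.0 × 10⁻³ = 927.3 kN.

R_n/Ω ≈ 927 kN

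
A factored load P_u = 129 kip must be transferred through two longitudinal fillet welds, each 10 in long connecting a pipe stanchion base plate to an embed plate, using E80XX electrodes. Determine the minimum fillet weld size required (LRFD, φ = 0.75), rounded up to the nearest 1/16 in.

w = 5/16 in

E80XX → F_EXX = 80 ksi.
Total weld length L = 20 in.
Required throat t_e = P_u / (φ × 0.6 F_EXX × L) = 129 / (0.75 × 0.6 × 80 × 20) = 0.1792 in.
Required leg w = t_e / 0.707 = 0.2534 in → use 5/16 in.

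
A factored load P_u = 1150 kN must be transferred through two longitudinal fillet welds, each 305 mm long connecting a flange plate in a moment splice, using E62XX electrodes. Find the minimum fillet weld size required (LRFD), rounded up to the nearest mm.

E62XX → F_EXX = 620 MPa.
Total weld length L = 610 mm.
Required throat t_e = P_u / (φ × 0.6 F_EXX × L) = 1150 / (0.75 × 0.6 × 620 × 610 × 10⁻³) = 6.757 mm.
Required leg w = t_e / 0.707 = 9.558 mm → use 10 mm.

w = 10 mm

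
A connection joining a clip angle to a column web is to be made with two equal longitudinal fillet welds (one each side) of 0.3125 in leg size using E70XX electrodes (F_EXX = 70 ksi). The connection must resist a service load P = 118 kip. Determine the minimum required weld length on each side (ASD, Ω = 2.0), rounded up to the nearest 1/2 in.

L = 13 in on each side

Throat t_e = 0.707 × 0.3125 = 0.2209 in.
r_n/Ω = (0.6 × 70 × 0.2209) / 2.0 = 4.64 kip/in.
L_req = P / (r_n/Ω) = 118 / 4.64 = 25.43 in total.
Per side: 25.43 / 2 = 12.72 in.
Round up → use L = 13 in on each side.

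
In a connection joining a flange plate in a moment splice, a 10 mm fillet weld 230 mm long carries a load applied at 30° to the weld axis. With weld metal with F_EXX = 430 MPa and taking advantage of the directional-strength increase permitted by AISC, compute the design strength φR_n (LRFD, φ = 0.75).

φR_n ≈ 370 kN

t_e = 0.707 × 10 = 7.07 mm; A_we = 7.07 × 230 = 1626 mm².
Directional factor: 1.0 + 0.5 sin^1.5(30°) = 1.177.
F_nw = 0.6 × 430 × 1.177 = 303.6 MPa.
φR_n = 0.75 × 303.6 × 1626 × 10⁻³ = 370.3 kN.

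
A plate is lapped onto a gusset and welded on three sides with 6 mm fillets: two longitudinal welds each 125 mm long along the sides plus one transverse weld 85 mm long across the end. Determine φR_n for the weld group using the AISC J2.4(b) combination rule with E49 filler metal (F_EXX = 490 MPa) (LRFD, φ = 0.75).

t_e = 0.707 × 6 = 4.242 mm.
R_nwl = 0.6 × 490 × 4.242 × 250 × 10⁻³ = 311.8 kN (longitudinal, 2 welds).
R_nwt = 0.6 × 490 × 4.242 × 85 × 10⁻³ = 106 kN (transverse, base value).
(i) R_nwl + R_nwt = 417.8 kN; (ii) 0.85 R_nwl + 1.5 R_nwt = 424 kN.
R_n = max = 424 kN [governs: (ii)]; φR_n = 318 kN.

φR_n ≈ 318 kN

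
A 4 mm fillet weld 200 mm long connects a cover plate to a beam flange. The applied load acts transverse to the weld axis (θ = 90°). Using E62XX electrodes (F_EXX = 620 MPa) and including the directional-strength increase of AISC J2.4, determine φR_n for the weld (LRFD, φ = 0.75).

φR_n ≈ 237 kN

t_e = 0.707 × 4 = 2.828 mm; A_we = 2.828 × 200 = 565.6 mm².
Directional factor: 1.0 + 0.5 sin^1.5(90°) = 1.5.
F_nw = 0.6 × 620 × 1.5 = 558 MPa.
φR_n = 0.75 × 558 × 565.6 × 10⁻³ = 236.7 kN.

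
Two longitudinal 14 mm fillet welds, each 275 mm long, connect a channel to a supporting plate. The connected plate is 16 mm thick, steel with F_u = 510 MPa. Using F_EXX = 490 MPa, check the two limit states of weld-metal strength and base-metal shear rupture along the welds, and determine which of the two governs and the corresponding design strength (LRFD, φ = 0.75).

t_e = 0.707 × 14 = 9.898 mm; L = 550 mm.
Weld metal: φR_n = 0.75 × 0.6 × 490 × 9.898 × 550 × 10⁻³ = 1200 kN.
Base metal (shear rupture): φR_n = 0.75 × 0.6 × 510 × 16 × 550 × 10⁻³ = 2020 kN.
Governing: weld metal.

φR_n ≈ 1200 kN (weld metal governs)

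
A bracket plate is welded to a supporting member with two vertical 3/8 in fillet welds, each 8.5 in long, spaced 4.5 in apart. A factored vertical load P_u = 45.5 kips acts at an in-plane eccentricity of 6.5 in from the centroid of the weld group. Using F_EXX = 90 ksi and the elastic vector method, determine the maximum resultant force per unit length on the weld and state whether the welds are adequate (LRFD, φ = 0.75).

f_max ≈ 9.11 kip/in; adequate

Total weld length L_w = 17 in. Treat welds as unit-width lines.
Polar moment about centroid: J = 2[d³/12 + d(b/2)²] = 2[8.5³/12 + 8.5×2.25²] = 188.4 in³.
Direct shear f_v = P/L_w = 45.5 / 17 = 2.676 kip/in (vertical).
Torsion M = P·e = 45.5 × 6.5 = 295.75 kip·in.
Critical point at (x, y) = (2.25, 4.25) from centroid. f_tx = M·y/J = 6.671 kip/in; f_ty = M·x/J = 3.532 kip/in.
Resultant f_max = √[f_tx² + (f_v + f_ty)²] = √[6.671² + (2.676 + 3.532)²] = 9.113 kip/in.
Capacity per unit length: φr_n = 0.75 × 0.6 × 90 × (0.707 × 0.375) = 10.74 kip/in.
9.113 ≤ 10.74 → adequate.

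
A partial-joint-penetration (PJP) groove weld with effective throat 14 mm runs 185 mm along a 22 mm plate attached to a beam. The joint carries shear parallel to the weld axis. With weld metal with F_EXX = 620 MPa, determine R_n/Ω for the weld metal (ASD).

Effective throat (given) t_e = 14 mm.
A_we = 14 × 185 = 2590 mm².
F_nw = 0.6 F_EXX = 372 MPa.
R_n/Ω = (372 × 2590) / 2.0 × 10⁻³ = 481.7 kN.

R_n/Ω ≈ 482 kN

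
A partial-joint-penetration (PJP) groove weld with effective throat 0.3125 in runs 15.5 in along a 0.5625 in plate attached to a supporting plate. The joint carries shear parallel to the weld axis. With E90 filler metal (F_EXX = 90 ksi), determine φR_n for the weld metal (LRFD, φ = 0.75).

φR_n ≈ 196 kips

Effective throat (given) t_e = 0.3125 in.
A_we = 0.3125 × 15.5 = 4.844 in².
F_nw = 0.6 F_EXX = 54 ksi.
φR_n = 0.75 × 54 × 4.844 = 196.2 kips.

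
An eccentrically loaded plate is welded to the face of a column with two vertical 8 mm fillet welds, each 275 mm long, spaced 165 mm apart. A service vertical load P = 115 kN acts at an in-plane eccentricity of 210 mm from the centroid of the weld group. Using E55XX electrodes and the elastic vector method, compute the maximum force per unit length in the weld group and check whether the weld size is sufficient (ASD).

f_max ≈ 669 N/mm; adequate

E55XX → F_EXX = 550 MPa.
Total weld length L_w = 550 mm. Treat welds as unit-width lines.
Polar moment about centroid: J = 2[d³/12 + d(b/2)²] = 2[275³/12 + 275×82.5²] = 7210000 mm³.
Direct shear f_v = P/L_w = 115×10³ / 550 = 209.1 N/mm (vertical).
Torsion M = P·e = 115×10³ × 210 = 24150000 N·mm.
Critical point at (x, y) = (82.5, 137.5) from centroid. f_tx = M·y/J = 460.6 N/mm; f_ty = M·x/J = 276.4 N/mm.
Resultant f_max = √[f_tx² + (f_v + f_ty)²] = √[460.6² + (209.1 + 276.4)²] = 669.2 N/mm.
Capacity per unit length: r_n/Ω = (1/2.0) × 0.6 × 550 × (0.707 × 8) = 933.2 N/mm.
669.2 ≤ 933.2 → adequate.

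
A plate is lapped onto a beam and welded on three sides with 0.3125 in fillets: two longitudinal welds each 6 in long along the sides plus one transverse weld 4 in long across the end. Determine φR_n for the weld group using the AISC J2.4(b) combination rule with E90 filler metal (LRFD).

E90XX → F_EXX = 90 ksi.
t_e = 0.707 × 0.3125 = 0.2209 in.
R_nwl = 0.6 × 90 × 0.2209 × 12 = 143.2 kips (longitudinal, 2 welds).
R_nwt = 0.6 × 90 × 0.2209 × 4 = 47.72 kips (transverse, base value).
(i) R_nwl + R_nwt = 190.9 kips; (ii) 0.85 R_nwl + 1.5 R_nwt = 193.3 kips.
R_n = max = 193.3 kips [governs: (ii)]; φR_n = 145 kips.

φR_n ≈ 145 kips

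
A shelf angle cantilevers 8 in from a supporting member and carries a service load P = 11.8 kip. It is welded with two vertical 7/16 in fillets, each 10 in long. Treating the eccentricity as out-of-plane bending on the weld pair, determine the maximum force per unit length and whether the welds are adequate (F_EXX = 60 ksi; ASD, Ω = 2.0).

L_w = 2 × 10 = 20 in; section modulus (unit throat) S = 2 × L²/6 = 33.33 in².
Direct shear f_v = P/L_w = 11.8/20 = 0.59 kip/in.
Moment M = P × e = 11.8 × 8 = 94.4 kip·in; bending f_b = M/S = 2.832 kip/in.
f_max = √(f_v² + f_b²) = √(0.59² + 2.832²) = 2.893 kip/in.
r_n/Ω = (1/2.0) × 0.6 × 60 × (0.707 × 0.4375) = 5.568 kip/in → adequate.

f_max ≈ 2.89 kip/in; adequate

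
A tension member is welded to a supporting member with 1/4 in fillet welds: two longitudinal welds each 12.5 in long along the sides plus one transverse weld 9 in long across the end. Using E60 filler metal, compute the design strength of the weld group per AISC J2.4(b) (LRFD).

E60XX → F_EXX = 60 ksi.
t_e = 0.707 × 0.25 = 0.1767 in.
R_nwl = 0.6 × 60 × 0.1767 × 25 = 159.1 kips (longitudinal, 2 welds).
R_nwt = 0.6 × 60 × 0.1767 × 9 = 57.27 kips (transverse, base value).
(i) R_nwl + R_nwt = 216.3 kips; (ii) 0.85 R_nwl + 1.5 R_nwt = 221.1 kips.
R_n = max = 221.1 kips [governs: (ii)]; φR_n = 165.8 kips.

φR_n ≈ 166 kips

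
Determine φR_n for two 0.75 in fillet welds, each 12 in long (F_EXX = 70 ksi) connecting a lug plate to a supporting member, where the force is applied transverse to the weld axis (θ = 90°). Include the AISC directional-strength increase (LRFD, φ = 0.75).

t_e = 0.707 × 0.75 = 0.5302 in; A_we = 0.5302 × 24 = 12.73 in².
Directional factor: 1.0 + 0.5 sin^1.5(90°) = 1.5.
F_nw = 0.6 × 70 × 1.5 = 63 ksi.
φR_n = 0.75 × 63 × 12.73 = 601.3 kips.

φR_n ≈ 601 kips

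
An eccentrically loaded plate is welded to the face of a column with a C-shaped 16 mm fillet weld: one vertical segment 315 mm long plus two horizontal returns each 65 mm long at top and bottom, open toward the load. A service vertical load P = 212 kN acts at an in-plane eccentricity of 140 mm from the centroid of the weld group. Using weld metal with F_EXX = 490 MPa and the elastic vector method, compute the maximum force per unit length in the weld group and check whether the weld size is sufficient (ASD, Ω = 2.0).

f_max ≈ 1090 N/mm; adequate

Total weld length L_w = 445 mm. Treat welds as unit-width lines.
Centroid: x̄ = 2×65×32.5 / 445 = 9.494 mm from the vertical weld.
Polar moment about centroid: J = I_x + I_y = [315³/12 + 2×65×157.5²] + [315×9.494² + 2(65³/12 + 65×23.01²)] = 5972000 mm³.
Direct shear f_v = P/L_w = 212×10³ / 445 = 476.4 N/mm (vertical).
Torsion M = P·e = 212×10³ × 140 = 29680000 N·mm.
Critical point at (x, y) = (55.51, 157.5) from centroid. f_tx = M·y/J = 782.7 N/mm; f_ty = M·x/J = 275.8 N/mm.
Resultant f_max = √[f_tx² + (f_v + f_ty)²] = √[782.7² + (476.4 + 275.8)²] = 1086 N/mm.
Capacity per unit length: r_n/Ω = (1/2.0) × 0.6 × 490 × (0.707 × 16) = 1663 N/mm.
1086 ≤ 1663 → adequate.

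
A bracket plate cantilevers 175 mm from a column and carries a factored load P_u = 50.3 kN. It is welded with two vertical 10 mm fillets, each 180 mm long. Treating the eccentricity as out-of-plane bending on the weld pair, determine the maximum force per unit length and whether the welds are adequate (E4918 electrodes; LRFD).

f_max ≈ 827 N/mm; adequate

E49XX → F_EXX = 490 MPa.
L_w = 2 × 180 = 360 mm; section modulus (unit throat) S = 2 × L²/6 = 10800 mm².
Direct shear f_v = P/L_w = 50.3×10³/360 = 139.7 N/mm.
Moment M = P × e = 50.3×10³ × 175 = 8802500 N·mm; bending f_b = M/S = 815 N/mm.
f_max = √(f_v² + f_b²) = √(139.7² + 815²) = 826.9 N/mm.
φr_n = 0.75 × 0.6 × 490 × (0.707 × 10) = 1559 N/mm → adequate.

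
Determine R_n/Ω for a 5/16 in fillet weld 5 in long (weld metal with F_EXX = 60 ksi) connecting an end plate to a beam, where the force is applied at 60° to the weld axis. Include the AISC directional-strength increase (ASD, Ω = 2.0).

t_e = 0.707 × 0.3125 = 0.2209 in; A_we = 0.2209 × 5 = 1.105 in².
Directional factor: 1.0 + 0.5 sin^1.5(60°) = 1.403.
F_nw = 0.6 × 60 × 1.403 = 50.51 ksi.
R_n/Ω = (50.51 × 1.105) / 2.0 = 27.9 kip.

R_n/Ω ≈ 27.9 kip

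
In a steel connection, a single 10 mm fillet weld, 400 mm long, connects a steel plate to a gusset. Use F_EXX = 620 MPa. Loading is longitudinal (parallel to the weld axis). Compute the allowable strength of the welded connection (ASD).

R_n/Ω ≈ 526 kN

Effective throat t_e = 0.707 × 10 = 7.07 mm.
Total length L = 400 mm; A_we = 7.07 × 400 = 2828 mm².
F_nw = 0.6 F_EXX = 0.6 × 620 = 372 MPa.
R_n = 372 × 2828 × 10⁻³ = 1052 kN; R_n/Ω = 1052/2.0 = 526 kN.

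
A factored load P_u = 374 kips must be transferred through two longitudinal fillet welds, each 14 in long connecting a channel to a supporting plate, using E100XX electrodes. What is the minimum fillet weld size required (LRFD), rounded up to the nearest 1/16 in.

w = 7/16 in

E100XX → F_EXX = 100 ksi.
Total weld length L = 28 in.
Required throat t_e = P_u / (φ × 0.6 F_EXX × L) = 374 / (0.75 × 0.6 × 100 × 28) = 0.2968 in.
Required leg w = t_e / 0.707 = 0.4198 in → use 7/16 in.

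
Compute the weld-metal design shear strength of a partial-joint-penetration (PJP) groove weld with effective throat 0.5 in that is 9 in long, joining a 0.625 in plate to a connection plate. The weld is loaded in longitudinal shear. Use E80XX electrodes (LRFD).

φR_n ≈ 162 kip

E80XX → F_EXX = 80 ksi.
Effective throat (given) t_e = 0.5 in.
A_we = 0.5 × 9 = 4.5 in².
F_nw = 0.6 F_EXX = 48 ksi.
φR_n = 0.75 × 48 × 4.5 = 162 kip.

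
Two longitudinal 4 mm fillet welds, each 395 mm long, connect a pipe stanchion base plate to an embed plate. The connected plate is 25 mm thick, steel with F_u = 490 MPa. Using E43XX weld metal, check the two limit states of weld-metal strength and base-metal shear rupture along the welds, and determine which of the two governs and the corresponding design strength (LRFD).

φR_n ≈ 432 kN (weld metal governs)

E43XX → F_EXX = 430 MPa.
t_e = 0.707 × 4 = 2.828 mm; L = 790 mm.
Weld metal: φR_n = 0.75 × 0.6 × 430 × 2.828 × 790 × 10⁻³ = 432.3 kN.
Base metal (shear rupture): φR_n = 0.75 × 0.6 × 490 × 25 × 790 × 10⁻³ = 4355 kN.
Governing: weld metal.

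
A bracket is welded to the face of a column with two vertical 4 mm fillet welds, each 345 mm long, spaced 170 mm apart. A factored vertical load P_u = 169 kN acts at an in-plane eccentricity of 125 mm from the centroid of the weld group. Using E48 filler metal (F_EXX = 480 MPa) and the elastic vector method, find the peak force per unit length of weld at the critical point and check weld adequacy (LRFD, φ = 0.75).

Total weld length L_w = 690 mm. Treat welds as unit-width lines.
Polar moment about centroid: J = 2[d³/12 + d(b/2)²] = 2[345³/12 + 345×85²] = 11830000 mm³.
Direct shear f_v = P/L_w = 169×10³ / 690 = 244.9 N/mm (vertical).
Torsion M = P·e = 169×10³ × 125 = 21125000 N·mm.
Critical point at (x, y) = (85, 172.5) from centroid. f_tx = M·y/J = 308.1 N/mm; f_ty = M·x/J = 151.8 N/mm.
Resultant f_max = √[f_tx² + (f_v + f_ty)²] = √[308.1² + (244.9 + 151.8)²] = 502.3 N/mm.
Capacity per unit length: φr_n = 0.75 × 0.6 × 480 × (0.707 × 4) = 610.8 N/mm.
502.3 ≤ 610.8 → adequate.

f_max ≈ 502 N/mm; adequate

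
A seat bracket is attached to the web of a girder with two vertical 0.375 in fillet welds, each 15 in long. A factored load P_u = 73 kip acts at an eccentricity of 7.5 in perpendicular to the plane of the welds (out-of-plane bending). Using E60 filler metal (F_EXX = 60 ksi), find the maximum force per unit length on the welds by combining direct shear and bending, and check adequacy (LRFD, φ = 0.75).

L_w = 2 × 15 = 30 in; section modulus (unit throat) S = 2 × L²/6 = 75 in².
Direct shear f_v = P/L_w = 73/30 = 2.433 kip/in.
Moment M = P × e = 73 × 7.5 = 547.5 kip·in; bending f_b = M/S = 7.3 kip/in.
f_max = √(f_v² + f_b²) = √(2.433² + 7.3²) = 7.695 kip/in.
φr_n = 0.75 × 0.6 × 60 × (0.707 × 0.375) = 7.158 kip/in → NOT adequate.

f_max ≈ 7.69 kip/in; NOT adequate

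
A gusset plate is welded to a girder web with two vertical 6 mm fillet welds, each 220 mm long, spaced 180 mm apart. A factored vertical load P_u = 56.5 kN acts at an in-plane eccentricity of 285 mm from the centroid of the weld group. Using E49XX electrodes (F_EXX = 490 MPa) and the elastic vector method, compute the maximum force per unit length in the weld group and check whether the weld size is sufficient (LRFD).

f_max ≈ 520 N/mm; adequate

Total weld length L_w = 440 mm. Treat welds as unit-width lines.
Polar moment about centroid: J = 2[d³/12 + d(b/2)²] = 2[220³/12 + 220×90²] = 5339000 mm³.
Direct shear f_v = P/L_w = 56.5×10³ / 440 = 128.4 N/mm (vertical).
Torsion M = P·e = 56.5×10³ × 285 = 16102000 N·mm.
Critical point at (x, y) = (90, 110) from centroid. f_tx = M·y/J = 331.8 N/mm; f_ty = M·x/J = 271.5 N/mm.
Resultant f_max = √[f_tx² + (f_v + f_ty)²] = √[331.8² + (128.4 + 271.5)²] = 519.6 N/mm.
Capacity per unit length: φr_n = 0.75 × 0.6 × 490 × (0.707 × 6) = 935.4 N/mm.
519.6 ≤ 935.4 → adequate.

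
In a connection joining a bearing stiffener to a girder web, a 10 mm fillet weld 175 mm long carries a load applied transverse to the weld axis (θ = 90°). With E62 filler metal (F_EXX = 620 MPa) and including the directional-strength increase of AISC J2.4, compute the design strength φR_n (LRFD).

t_e = 0.707 × 10 = 7.07 mm; A_we = 7.07 × 175 = 1237 mm².
Directional factor: 1.0 + 0.5 sin^1.5(90°) = 1.5.
F_nw = 0.6 × 620 × 1.5 = 558 MPa.
φR_n = 0.75 × 558 × 1237 × 10⁻³ = 517.8 kN.

φR_n ≈ 518 kN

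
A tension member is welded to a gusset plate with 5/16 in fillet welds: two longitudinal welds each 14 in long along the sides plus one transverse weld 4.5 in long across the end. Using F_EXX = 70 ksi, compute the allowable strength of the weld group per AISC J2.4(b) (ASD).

R_n/Ω ≈ 151 kip

t_e = 0.707 × 0.3125 = 0.2209 in.
R_nwl = 0.6 × 70 × 0.2209 × 28 = 259.8 kip (longitudinal, 2 welds).
R_nwt = 0.6 × 70 × 0.2209 × 4.5 = 41.76 kip (transverse, base value).
(i) R_nwl + R_nwt = 301.6 kip; (ii) 0.85 R_nwl + 1.5 R_nwt = 283.5 kip.
R_n = max = 301.6 kip [governs: (i)]; R_n/Ω = 150.8 kip.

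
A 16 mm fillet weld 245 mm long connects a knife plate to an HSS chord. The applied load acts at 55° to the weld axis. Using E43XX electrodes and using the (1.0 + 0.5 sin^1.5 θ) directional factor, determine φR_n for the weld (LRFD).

E43XX → F_EXX = 430 MPa.
t_e = 0.707 × 16 = 11.31 mm; A_we = 11.31 × 245 = 2771 mm².
Directional factor: 1.0 + 0.5 sin^1.5(55°) = 1.371.
F_nw = 0.6 × 430 × 1.371 = 353.6 MPa.
φR_n = 0.75 × 353.6 × 2771 × 10⁻³ = 735.1 kN.

φR_n ≈ 735 kN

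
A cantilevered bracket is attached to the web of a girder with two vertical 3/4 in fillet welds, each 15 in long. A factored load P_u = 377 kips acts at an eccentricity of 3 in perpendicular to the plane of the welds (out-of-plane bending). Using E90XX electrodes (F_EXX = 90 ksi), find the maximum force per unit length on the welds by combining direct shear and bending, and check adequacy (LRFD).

L_w = 2 × 15 = 30 in; section modulus (unit throat) S = 2 × L²/6 = 75 in².
Direct shear f_v = P/L_w = 377/30 = 12.57 kip/in.
Moment M = P × e = 377 × 3 = 1131 kip·in; bending f_b = M/S = 15.08 kip/in.
f_max = √(f_v² + f_b²) = √(12.57² + 15.08²) = 19.63 kip/in.
φr_n = 0.75 × 0.6 × 90 × (0.707 × 0.75) = 21.48 kip/in → adequate.

f_max ≈ 19.6 kip/in; adequate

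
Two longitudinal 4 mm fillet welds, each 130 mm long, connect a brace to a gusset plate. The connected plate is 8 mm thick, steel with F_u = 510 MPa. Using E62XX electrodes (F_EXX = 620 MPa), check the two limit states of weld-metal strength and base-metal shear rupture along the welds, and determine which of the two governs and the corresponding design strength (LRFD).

t_e = 0.707 × 4 = 2.828 mm; L = 260 mm.
Weld metal: φR_n = 0.75 × 0.6 × 620 × 2.828 × 260 × 10⁻³ = 205.1 kN.
Base metal (shear rupture): φR_n = 0.75 × 0.6 × 510 × 8 × 260 × 10⁻³ = 477.4 kN.
Governing: weld metal.

φR_n ≈ 205 kN (weld metal governs)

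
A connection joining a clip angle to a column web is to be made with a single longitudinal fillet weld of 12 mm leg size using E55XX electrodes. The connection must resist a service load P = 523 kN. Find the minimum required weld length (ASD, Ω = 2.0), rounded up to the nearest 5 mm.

L = 375 mm

E55XX → F_EXX = 550 MPa.
Throat t_e = 0.707 × 12 = 8.484 mm.
r_n/Ω = (0.6 × 550 × 8.484) / 2.0 = 1400 N/mm = 1.4 kN/mm.
L_req = P / (r_n/Ω) = 523 / 1.4 = 373.6 mm total.
Round up → use L = 375 mm.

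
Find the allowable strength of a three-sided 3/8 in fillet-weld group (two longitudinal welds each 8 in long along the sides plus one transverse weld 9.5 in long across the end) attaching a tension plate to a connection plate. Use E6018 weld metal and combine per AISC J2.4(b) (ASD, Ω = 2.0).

E60XX → F_EXX = 60 ksi.
t_e = 0.707 × 0.375 = 0.2651 in.
R_nwl = 0.6 × 60 × 0.2651 × 16 = 152.7 kip (longitudinal, 2 welds).
R_nwt = 0.6 × 60 × 0.2651 × 9.5 = 90.67 kip (transverse, base value).
(i) R_nwl + R_nwt = 243.4 kip; (ii) 0.85 R_nwl + 1.5 R_nwt = 265.8 kip.
R_n = max = 265.8 kip [governs: (ii)]; R_n/Ω = 132.9 kip.

R_n/Ω ≈ 133 kip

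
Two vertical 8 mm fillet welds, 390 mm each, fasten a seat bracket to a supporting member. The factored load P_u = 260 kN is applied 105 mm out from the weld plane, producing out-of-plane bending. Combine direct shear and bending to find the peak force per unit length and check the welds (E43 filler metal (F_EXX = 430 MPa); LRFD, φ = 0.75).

L_w = 2 × 390 = 780 mm; section modulus (unit throat) S = 2 × L²/6 = 50700 mm².
Direct shear f_v = P/L_w = 260×10³/780 = 333.3 N/mm.
Moment M = P × e = 260×10³ × 105 = 27300000 N·mm; bending f_b = M/S = 538.5 N/mm.
f_max = √(f_v² + f_b²) = √(333.3² + 538.5²) = 633.3 N/mm.
φr_n = 0.75 × 0.6 × 430 × (0.707 × 8) = 1094 N/mm → adequate.

f_max ≈ 633 N/mm; adequate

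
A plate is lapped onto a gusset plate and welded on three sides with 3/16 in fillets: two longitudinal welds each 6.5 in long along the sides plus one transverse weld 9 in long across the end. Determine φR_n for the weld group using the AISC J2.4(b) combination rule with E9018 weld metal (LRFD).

E90XX → F_EXX = 90 ksi.
t_e = 0.707 × 0.1875 = 0.1326 in.
R_nwl = 0.6 × 90 × 0.1326 × 13 = 93.06 kip (longitudinal, 2 welds).
R_nwt = 0.6 × 90 × 0.1326 × 9 = 64.43 kip (transverse, base value).
(i) R_nwl + R_nwt = 157.5 kip; (ii) 0.85 R_nwl + 1.5 R_nwt = 175.7 kip.
R_n = max = 175.7 kip [governs: (ii)]; φR_n = 131.8 kip.

φR_n ≈ 132 kip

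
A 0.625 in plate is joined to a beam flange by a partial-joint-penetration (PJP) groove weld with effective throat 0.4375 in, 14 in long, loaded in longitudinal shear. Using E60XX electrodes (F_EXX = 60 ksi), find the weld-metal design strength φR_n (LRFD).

φR_n ≈ 165 kip

Effective throat (given) t_e = 0.4375 in.
A_we = 0.4375 × 14 = 6.125 in².
F_nw = 0.6 F_EXX = 36 ksi.
φR_n = 0.75 × 36 × 6.125 = 165.4 kip.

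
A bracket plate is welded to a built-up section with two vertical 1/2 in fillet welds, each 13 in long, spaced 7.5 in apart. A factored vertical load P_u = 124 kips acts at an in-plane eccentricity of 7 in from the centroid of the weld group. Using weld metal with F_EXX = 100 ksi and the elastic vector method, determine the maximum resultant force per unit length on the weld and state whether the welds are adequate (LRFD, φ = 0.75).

Total weld length L_w = 26 in. Treat welds as unit-width lines.
Polar moment about centroid: J = 2[d³/12 + d(b/2)²] = 2[13³/12 + 13×3.75²] = 731.8 in³.
Direct shear f_v = P/L_w = 124 / 26 = 4.769 kip/in (vertical).
Torsion M = P·e = 124 × 7 = 868 kip·in.
Critical point at (x, y) = (3.75, 6.5) from centroid. f_tx = M·y/J = 7.71 kip/in; f_ty = M·x/J = 4.448 kip/in.
Resultant f_max = √[f_tx² + (f_v + f_ty)²] = √[7.71² + (4.769 + 4.448)²] = 12.02 kip/in.
Capacity per unit length: φr_n = 0.75 × 0.6 × 100 × (0.707 × 0.5) = 15.91 kip/in.
12.02 ≤ 15.91 → adequate.

f_max ≈ 12 kip/in; adequate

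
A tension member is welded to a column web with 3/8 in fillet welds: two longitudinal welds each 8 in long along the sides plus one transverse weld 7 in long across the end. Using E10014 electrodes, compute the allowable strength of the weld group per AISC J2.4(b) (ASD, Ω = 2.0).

R_n/Ω ≈ 192 kip

E100XX → F_EXX = 100 ksi.
t_e = 0.707 × 0.375 = 0.2651 in.
R_nwl = 0.6 × 100 × 0.2651 × 16 = 254.5 kip (longitudinal, 2 welds).
R_nwt = 0.6 × 100 × 0.2651 × 7 = 111.4 kip (transverse, base value).
(i) R_nwl + R_nwt = 365.9 kip; (ii) 0.85 R_nwl + 1.5 R_nwt = 383.4 kip.
R_n = max = 383.4 kip [governs: (ii)]; R_n/Ω = 191.7 kip.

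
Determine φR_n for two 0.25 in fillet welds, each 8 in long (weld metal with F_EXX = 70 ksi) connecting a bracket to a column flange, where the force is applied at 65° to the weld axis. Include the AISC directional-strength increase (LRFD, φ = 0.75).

t_e = 0.707 × 0.25 = 0.1767 in; A_we = 0.1767 × 16 = 2.828 in².
Directional factor: 1.0 + 0.5 sin^1.5(65°) = 1.431.
F_nw = 0.6 × 70 × 1.431 = 60.12 ksi.
φR_n = 0.75 × 60.12 × 2.828 = 127.5 kips.

φR_n ≈ 128 kips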